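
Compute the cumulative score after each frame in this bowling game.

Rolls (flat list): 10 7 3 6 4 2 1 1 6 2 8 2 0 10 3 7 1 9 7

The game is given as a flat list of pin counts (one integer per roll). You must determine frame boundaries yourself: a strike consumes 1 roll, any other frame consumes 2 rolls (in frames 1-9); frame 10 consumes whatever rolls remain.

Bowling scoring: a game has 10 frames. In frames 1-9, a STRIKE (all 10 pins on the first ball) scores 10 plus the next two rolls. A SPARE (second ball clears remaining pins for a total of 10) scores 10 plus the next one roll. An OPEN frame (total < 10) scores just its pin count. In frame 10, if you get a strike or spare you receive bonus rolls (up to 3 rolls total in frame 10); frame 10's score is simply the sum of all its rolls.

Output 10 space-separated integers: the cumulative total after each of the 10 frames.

Answer: 20 36 48 51 58 70 72 92 103 120

Derivation:
Frame 1: STRIKE. 10 + next two rolls (7+3) = 20. Cumulative: 20
Frame 2: SPARE (7+3=10). 10 + next roll (6) = 16. Cumulative: 36
Frame 3: SPARE (6+4=10). 10 + next roll (2) = 12. Cumulative: 48
Frame 4: OPEN (2+1=3). Cumulative: 51
Frame 5: OPEN (1+6=7). Cumulative: 58
Frame 6: SPARE (2+8=10). 10 + next roll (2) = 12. Cumulative: 70
Frame 7: OPEN (2+0=2). Cumulative: 72
Frame 8: STRIKE. 10 + next two rolls (3+7) = 20. Cumulative: 92
Frame 9: SPARE (3+7=10). 10 + next roll (1) = 11. Cumulative: 103
Frame 10: SPARE. Sum of all frame-10 rolls (1+9+7) = 17. Cumulative: 120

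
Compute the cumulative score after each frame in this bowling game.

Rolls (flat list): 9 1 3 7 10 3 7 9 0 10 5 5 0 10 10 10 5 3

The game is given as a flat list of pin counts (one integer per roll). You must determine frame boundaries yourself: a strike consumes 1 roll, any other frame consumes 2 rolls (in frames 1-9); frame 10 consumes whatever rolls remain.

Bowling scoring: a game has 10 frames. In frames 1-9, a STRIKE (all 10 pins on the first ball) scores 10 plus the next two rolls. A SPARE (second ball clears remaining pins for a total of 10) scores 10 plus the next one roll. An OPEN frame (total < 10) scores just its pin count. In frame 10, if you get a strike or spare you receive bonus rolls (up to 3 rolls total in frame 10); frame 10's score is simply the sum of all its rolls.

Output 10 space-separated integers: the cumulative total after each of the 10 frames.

Answer: 13 33 53 72 81 101 111 131 156 174

Derivation:
Frame 1: SPARE (9+1=10). 10 + next roll (3) = 13. Cumulative: 13
Frame 2: SPARE (3+7=10). 10 + next roll (10) = 20. Cumulative: 33
Frame 3: STRIKE. 10 + next two rolls (3+7) = 20. Cumulative: 53
Frame 4: SPARE (3+7=10). 10 + next roll (9) = 19. Cumulative: 72
Frame 5: OPEN (9+0=9). Cumulative: 81
Frame 6: STRIKE. 10 + next two rolls (5+5) = 20. Cumulative: 101
Frame 7: SPARE (5+5=10). 10 + next roll (0) = 10. Cumulative: 111
Frame 8: SPARE (0+10=10). 10 + next roll (10) = 20. Cumulative: 131
Frame 9: STRIKE. 10 + next two rolls (10+5) = 25. Cumulative: 156
Frame 10: STRIKE. Sum of all frame-10 rolls (10+5+3) = 18. Cumulative: 174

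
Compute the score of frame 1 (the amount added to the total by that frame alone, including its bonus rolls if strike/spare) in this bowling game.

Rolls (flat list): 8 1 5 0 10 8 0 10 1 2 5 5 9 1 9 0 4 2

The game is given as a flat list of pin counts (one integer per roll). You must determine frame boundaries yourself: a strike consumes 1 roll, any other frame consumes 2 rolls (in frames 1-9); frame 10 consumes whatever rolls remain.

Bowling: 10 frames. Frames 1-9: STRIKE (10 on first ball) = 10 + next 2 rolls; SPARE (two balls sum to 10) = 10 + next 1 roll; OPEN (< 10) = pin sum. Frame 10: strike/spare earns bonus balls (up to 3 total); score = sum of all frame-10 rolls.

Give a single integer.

Answer: 9

Derivation:
Frame 1: OPEN (8+1=9). Cumulative: 9
Frame 2: OPEN (5+0=5). Cumulative: 14
Frame 3: STRIKE. 10 + next two rolls (8+0) = 18. Cumulative: 32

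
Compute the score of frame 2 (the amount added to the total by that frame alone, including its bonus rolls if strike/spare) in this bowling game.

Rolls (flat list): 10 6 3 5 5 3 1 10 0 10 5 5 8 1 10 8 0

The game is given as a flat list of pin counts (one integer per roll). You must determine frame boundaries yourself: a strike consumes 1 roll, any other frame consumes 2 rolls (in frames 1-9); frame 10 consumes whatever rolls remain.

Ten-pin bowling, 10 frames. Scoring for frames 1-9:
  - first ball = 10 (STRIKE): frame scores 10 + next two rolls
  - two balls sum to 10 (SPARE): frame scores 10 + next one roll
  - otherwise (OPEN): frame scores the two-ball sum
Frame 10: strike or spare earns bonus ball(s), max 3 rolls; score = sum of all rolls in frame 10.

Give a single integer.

Answer: 9

Derivation:
Frame 1: STRIKE. 10 + next two rolls (6+3) = 19. Cumulative: 19
Frame 2: OPEN (6+3=9). Cumulative: 28
Frame 3: SPARE (5+5=10). 10 + next roll (3) = 13. Cumulative: 41
Frame 4: OPEN (3+1=4). Cumulative: 45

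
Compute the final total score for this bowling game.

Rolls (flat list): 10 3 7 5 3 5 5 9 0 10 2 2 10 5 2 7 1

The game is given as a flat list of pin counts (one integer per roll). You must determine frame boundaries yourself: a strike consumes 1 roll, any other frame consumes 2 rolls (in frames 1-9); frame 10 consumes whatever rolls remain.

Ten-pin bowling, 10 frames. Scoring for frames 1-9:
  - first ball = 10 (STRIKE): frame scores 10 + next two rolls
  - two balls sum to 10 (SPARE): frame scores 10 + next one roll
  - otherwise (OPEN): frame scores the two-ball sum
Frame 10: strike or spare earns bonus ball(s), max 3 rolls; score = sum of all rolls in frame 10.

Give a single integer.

Frame 1: STRIKE. 10 + next two rolls (3+7) = 20. Cumulative: 20
Frame 2: SPARE (3+7=10). 10 + next roll (5) = 15. Cumulative: 35
Frame 3: OPEN (5+3=8). Cumulative: 43
Frame 4: SPARE (5+5=10). 10 + next roll (9) = 19. Cumulative: 62
Frame 5: OPEN (9+0=9). Cumulative: 71
Frame 6: STRIKE. 10 + next two rolls (2+2) = 14. Cumulative: 85
Frame 7: OPEN (2+2=4). Cumulative: 89
Frame 8: STRIKE. 10 + next two rolls (5+2) = 17. Cumulative: 106
Frame 9: OPEN (5+2=7). Cumulative: 113
Frame 10: OPEN. Sum of all frame-10 rolls (7+1) = 8. Cumulative: 121

Answer: 121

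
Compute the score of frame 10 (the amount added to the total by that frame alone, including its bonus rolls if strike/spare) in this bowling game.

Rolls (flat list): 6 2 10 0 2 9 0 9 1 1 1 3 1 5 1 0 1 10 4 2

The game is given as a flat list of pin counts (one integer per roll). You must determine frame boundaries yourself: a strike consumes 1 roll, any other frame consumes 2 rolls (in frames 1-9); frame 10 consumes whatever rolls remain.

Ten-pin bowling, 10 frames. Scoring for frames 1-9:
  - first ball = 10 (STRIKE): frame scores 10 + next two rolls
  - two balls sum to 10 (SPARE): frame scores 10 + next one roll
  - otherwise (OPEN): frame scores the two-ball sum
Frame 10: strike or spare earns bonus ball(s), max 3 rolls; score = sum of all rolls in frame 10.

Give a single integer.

Answer: 16

Derivation:
Frame 1: OPEN (6+2=8). Cumulative: 8
Frame 2: STRIKE. 10 + next two rolls (0+2) = 12. Cumulative: 20
Frame 3: OPEN (0+2=2). Cumulative: 22
Frame 4: OPEN (9+0=9). Cumulative: 31
Frame 5: SPARE (9+1=10). 10 + next roll (1) = 11. Cumulative: 42
Frame 6: OPEN (1+1=2). Cumulative: 44
Frame 7: OPEN (3+1=4). Cumulative: 48
Frame 8: OPEN (5+1=6). Cumulative: 54
Frame 9: OPEN (0+1=1). Cumulative: 55
Frame 10: STRIKE. Sum of all frame-10 rolls (10+4+2) = 16. Cumulative: 71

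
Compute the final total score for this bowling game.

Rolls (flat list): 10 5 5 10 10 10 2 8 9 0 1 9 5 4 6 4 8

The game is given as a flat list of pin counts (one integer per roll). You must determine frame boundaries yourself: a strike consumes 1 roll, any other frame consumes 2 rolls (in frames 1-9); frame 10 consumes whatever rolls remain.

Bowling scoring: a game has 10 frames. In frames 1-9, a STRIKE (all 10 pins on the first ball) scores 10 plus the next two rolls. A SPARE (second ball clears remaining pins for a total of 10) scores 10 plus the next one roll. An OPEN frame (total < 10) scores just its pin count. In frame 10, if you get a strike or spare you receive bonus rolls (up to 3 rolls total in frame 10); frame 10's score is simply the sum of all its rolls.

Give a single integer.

Answer: 182

Derivation:
Frame 1: STRIKE. 10 + next two rolls (5+5) = 20. Cumulative: 20
Frame 2: SPARE (5+5=10). 10 + next roll (10) = 20. Cumulative: 40
Frame 3: STRIKE. 10 + next two rolls (10+10) = 30. Cumulative: 70
Frame 4: STRIKE. 10 + next two rolls (10+2) = 22. Cumulative: 92
Frame 5: STRIKE. 10 + next two rolls (2+8) = 20. Cumulative: 112
Frame 6: SPARE (2+8=10). 10 + next roll (9) = 19. Cumulative: 131
Frame 7: OPEN (9+0=9). Cumulative: 140
Frame 8: SPARE (1+9=10). 10 + next roll (5) = 15. Cumulative: 155
Frame 9: OPEN (5+4=9). Cumulative: 164
Frame 10: SPARE. Sum of all frame-10 rolls (6+4+8) = 18. Cumulative: 182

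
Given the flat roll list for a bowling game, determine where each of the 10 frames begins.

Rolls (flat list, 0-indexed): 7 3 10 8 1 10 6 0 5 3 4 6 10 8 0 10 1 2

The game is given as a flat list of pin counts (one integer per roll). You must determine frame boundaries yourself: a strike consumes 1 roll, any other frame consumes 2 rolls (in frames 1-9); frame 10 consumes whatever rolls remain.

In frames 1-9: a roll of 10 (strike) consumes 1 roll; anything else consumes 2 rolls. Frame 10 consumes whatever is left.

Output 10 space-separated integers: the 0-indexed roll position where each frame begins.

Frame 1 starts at roll index 0: rolls=7,3 (sum=10), consumes 2 rolls
Frame 2 starts at roll index 2: roll=10 (strike), consumes 1 roll
Frame 3 starts at roll index 3: rolls=8,1 (sum=9), consumes 2 rolls
Frame 4 starts at roll index 5: roll=10 (strike), consumes 1 roll
Frame 5 starts at roll index 6: rolls=6,0 (sum=6), consumes 2 rolls
Frame 6 starts at roll index 8: rolls=5,3 (sum=8), consumes 2 rolls
Frame 7 starts at roll index 10: rolls=4,6 (sum=10), consumes 2 rolls
Frame 8 starts at roll index 12: roll=10 (strike), consumes 1 roll
Frame 9 starts at roll index 13: rolls=8,0 (sum=8), consumes 2 rolls
Frame 10 starts at roll index 15: 3 remaining rolls

Answer: 0 2 3 5 6 8 10 12 13 15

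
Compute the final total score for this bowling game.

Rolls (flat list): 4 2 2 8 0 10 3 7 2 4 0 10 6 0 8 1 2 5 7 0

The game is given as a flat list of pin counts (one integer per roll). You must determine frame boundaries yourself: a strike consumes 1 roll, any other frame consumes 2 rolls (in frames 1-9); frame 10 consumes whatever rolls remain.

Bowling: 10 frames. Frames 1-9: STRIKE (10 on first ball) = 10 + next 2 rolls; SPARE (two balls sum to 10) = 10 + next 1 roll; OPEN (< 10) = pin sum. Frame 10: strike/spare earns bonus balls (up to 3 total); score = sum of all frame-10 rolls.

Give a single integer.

Frame 1: OPEN (4+2=6). Cumulative: 6
Frame 2: SPARE (2+8=10). 10 + next roll (0) = 10. Cumulative: 16
Frame 3: SPARE (0+10=10). 10 + next roll (3) = 13. Cumulative: 29
Frame 4: SPARE (3+7=10). 10 + next roll (2) = 12. Cumulative: 41
Frame 5: OPEN (2+4=6). Cumulative: 47
Frame 6: SPARE (0+10=10). 10 + next roll (6) = 16. Cumulative: 63
Frame 7: OPEN (6+0=6). Cumulative: 69
Frame 8: OPEN (8+1=9). Cumulative: 78
Frame 9: OPEN (2+5=7). Cumulative: 85
Frame 10: OPEN. Sum of all frame-10 rolls (7+0) = 7. Cumulative: 92

Answer: 92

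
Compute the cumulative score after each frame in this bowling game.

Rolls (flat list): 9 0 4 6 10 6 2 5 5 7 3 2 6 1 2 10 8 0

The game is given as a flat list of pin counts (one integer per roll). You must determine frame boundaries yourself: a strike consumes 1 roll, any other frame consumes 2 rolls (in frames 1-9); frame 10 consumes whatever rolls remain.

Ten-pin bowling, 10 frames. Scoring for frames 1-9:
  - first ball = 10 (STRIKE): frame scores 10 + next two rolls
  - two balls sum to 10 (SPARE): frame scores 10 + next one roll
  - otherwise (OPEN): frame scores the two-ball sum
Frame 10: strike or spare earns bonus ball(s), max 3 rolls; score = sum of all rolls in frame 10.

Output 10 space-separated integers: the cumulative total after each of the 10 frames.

Answer: 9 29 47 55 72 84 92 95 113 121

Derivation:
Frame 1: OPEN (9+0=9). Cumulative: 9
Frame 2: SPARE (4+6=10). 10 + next roll (10) = 20. Cumulative: 29
Frame 3: STRIKE. 10 + next two rolls (6+2) = 18. Cumulative: 47
Frame 4: OPEN (6+2=8). Cumulative: 55
Frame 5: SPARE (5+5=10). 10 + next roll (7) = 17. Cumulative: 72
Frame 6: SPARE (7+3=10). 10 + next roll (2) = 12. Cumulative: 84
Frame 7: OPEN (2+6=8). Cumulative: 92
Frame 8: OPEN (1+2=3). Cumulative: 95
Frame 9: STRIKE. 10 + next two rolls (8+0) = 18. Cumulative: 113
Frame 10: OPEN. Sum of all frame-10 rolls (8+0) = 8. Cumulative: 121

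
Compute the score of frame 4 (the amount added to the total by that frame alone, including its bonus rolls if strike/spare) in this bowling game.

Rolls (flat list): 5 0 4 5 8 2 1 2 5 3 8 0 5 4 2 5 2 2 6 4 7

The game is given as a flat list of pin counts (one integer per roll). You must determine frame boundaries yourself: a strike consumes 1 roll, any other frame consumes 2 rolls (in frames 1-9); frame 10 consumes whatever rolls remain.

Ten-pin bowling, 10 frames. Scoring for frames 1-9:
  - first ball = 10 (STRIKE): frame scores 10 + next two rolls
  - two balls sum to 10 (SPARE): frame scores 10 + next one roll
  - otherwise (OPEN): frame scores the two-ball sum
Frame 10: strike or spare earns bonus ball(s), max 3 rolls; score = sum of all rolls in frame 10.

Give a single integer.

Answer: 3

Derivation:
Frame 1: OPEN (5+0=5). Cumulative: 5
Frame 2: OPEN (4+5=9). Cumulative: 14
Frame 3: SPARE (8+2=10). 10 + next roll (1) = 11. Cumulative: 25
Frame 4: OPEN (1+2=3). Cumulative: 28
Frame 5: OPEN (5+3=8). Cumulative: 36
Frame 6: OPEN (8+0=8). Cumulative: 44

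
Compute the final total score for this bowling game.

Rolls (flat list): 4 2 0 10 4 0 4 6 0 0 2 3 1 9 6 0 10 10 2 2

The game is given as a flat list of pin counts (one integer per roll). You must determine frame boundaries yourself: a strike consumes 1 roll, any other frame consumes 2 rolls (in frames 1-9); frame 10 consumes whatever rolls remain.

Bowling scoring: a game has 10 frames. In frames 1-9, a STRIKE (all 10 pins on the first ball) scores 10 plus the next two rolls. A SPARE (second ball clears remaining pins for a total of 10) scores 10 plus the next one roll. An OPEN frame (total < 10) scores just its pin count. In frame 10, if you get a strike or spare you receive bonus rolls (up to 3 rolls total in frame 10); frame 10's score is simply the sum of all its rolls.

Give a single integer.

Frame 1: OPEN (4+2=6). Cumulative: 6
Frame 2: SPARE (0+10=10). 10 + next roll (4) = 14. Cumulative: 20
Frame 3: OPEN (4+0=4). Cumulative: 24
Frame 4: SPARE (4+6=10). 10 + next roll (0) = 10. Cumulative: 34
Frame 5: OPEN (0+0=0). Cumulative: 34
Frame 6: OPEN (2+3=5). Cumulative: 39
Frame 7: SPARE (1+9=10). 10 + next roll (6) = 16. Cumulative: 55
Frame 8: OPEN (6+0=6). Cumulative: 61
Frame 9: STRIKE. 10 + next two rolls (10+2) = 22. Cumulative: 83
Frame 10: STRIKE. Sum of all frame-10 rolls (10+2+2) = 14. Cumulative: 97

Answer: 97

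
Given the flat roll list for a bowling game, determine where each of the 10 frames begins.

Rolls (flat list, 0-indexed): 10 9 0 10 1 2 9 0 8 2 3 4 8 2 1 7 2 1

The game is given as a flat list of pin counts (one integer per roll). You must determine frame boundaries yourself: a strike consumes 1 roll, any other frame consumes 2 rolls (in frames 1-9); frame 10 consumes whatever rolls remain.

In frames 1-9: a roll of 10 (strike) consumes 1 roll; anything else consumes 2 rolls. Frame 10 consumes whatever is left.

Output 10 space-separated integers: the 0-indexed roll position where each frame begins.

Answer: 0 1 3 4 6 8 10 12 14 16

Derivation:
Frame 1 starts at roll index 0: roll=10 (strike), consumes 1 roll
Frame 2 starts at roll index 1: rolls=9,0 (sum=9), consumes 2 rolls
Frame 3 starts at roll index 3: roll=10 (strike), consumes 1 roll
Frame 4 starts at roll index 4: rolls=1,2 (sum=3), consumes 2 rolls
Frame 5 starts at roll index 6: rolls=9,0 (sum=9), consumes 2 rolls
Frame 6 starts at roll index 8: rolls=8,2 (sum=10), consumes 2 rolls
Frame 7 starts at roll index 10: rolls=3,4 (sum=7), consumes 2 rolls
Frame 8 starts at roll index 12: rolls=8,2 (sum=10), consumes 2 rolls
Frame 9 starts at roll index 14: rolls=1,7 (sum=8), consumes 2 rolls
Frame 10 starts at roll index 16: 2 remaining rolls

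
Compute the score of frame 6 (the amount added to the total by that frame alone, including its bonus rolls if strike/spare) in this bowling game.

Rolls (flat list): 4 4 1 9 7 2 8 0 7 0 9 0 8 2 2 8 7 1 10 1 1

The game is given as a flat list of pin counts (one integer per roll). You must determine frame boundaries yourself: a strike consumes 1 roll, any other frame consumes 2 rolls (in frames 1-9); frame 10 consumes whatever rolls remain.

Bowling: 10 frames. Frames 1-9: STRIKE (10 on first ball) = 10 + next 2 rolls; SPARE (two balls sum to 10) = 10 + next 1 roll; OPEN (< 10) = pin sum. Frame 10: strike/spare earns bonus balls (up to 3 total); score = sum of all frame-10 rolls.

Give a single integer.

Answer: 9

Derivation:
Frame 1: OPEN (4+4=8). Cumulative: 8
Frame 2: SPARE (1+9=10). 10 + next roll (7) = 17. Cumulative: 25
Frame 3: OPEN (7+2=9). Cumulative: 34
Frame 4: OPEN (8+0=8). Cumulative: 42
Frame 5: OPEN (7+0=7). Cumulative: 49
Frame 6: OPEN (9+0=9). Cumulative: 58
Frame 7: SPARE (8+2=10). 10 + next roll (2) = 12. Cumulative: 70
Frame 8: SPARE (2+8=10). 10 + next roll (7) = 17. Cumulative: 87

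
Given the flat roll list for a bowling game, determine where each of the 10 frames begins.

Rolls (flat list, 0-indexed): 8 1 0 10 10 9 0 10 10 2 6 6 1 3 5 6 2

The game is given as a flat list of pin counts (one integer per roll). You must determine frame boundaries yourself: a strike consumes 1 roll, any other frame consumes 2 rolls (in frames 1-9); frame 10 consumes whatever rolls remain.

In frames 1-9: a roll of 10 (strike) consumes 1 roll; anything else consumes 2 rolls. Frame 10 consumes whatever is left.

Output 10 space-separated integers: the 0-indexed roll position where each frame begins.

Answer: 0 2 4 5 7 8 9 11 13 15

Derivation:
Frame 1 starts at roll index 0: rolls=8,1 (sum=9), consumes 2 rolls
Frame 2 starts at roll index 2: rolls=0,10 (sum=10), consumes 2 rolls
Frame 3 starts at roll index 4: roll=10 (strike), consumes 1 roll
Frame 4 starts at roll index 5: rolls=9,0 (sum=9), consumes 2 rolls
Frame 5 starts at roll index 7: roll=10 (strike), consumes 1 roll
Frame 6 starts at roll index 8: roll=10 (strike), consumes 1 roll
Frame 7 starts at roll index 9: rolls=2,6 (sum=8), consumes 2 rolls
Frame 8 starts at roll index 11: rolls=6,1 (sum=7), consumes 2 rolls
Frame 9 starts at roll index 13: rolls=3,5 (sum=8), consumes 2 rolls
Frame 10 starts at roll index 15: 2 remaining rolls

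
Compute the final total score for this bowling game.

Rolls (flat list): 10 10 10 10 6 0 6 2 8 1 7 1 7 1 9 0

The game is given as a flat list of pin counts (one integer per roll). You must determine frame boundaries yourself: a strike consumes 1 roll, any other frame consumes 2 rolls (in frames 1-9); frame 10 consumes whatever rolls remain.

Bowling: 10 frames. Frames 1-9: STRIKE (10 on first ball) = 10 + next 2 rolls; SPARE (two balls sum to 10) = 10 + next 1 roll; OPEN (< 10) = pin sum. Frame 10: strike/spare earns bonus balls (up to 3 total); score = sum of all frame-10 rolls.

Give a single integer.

Frame 1: STRIKE. 10 + next two rolls (10+10) = 30. Cumulative: 30
Frame 2: STRIKE. 10 + next two rolls (10+10) = 30. Cumulative: 60
Frame 3: STRIKE. 10 + next two rolls (10+6) = 26. Cumulative: 86
Frame 4: STRIKE. 10 + next two rolls (6+0) = 16. Cumulative: 102
Frame 5: OPEN (6+0=6). Cumulative: 108
Frame 6: OPEN (6+2=8). Cumulative: 116
Frame 7: OPEN (8+1=9). Cumulative: 125
Frame 8: OPEN (7+1=8). Cumulative: 133
Frame 9: OPEN (7+1=8). Cumulative: 141
Frame 10: OPEN. Sum of all frame-10 rolls (9+0) = 9. Cumulative: 150

Answer: 150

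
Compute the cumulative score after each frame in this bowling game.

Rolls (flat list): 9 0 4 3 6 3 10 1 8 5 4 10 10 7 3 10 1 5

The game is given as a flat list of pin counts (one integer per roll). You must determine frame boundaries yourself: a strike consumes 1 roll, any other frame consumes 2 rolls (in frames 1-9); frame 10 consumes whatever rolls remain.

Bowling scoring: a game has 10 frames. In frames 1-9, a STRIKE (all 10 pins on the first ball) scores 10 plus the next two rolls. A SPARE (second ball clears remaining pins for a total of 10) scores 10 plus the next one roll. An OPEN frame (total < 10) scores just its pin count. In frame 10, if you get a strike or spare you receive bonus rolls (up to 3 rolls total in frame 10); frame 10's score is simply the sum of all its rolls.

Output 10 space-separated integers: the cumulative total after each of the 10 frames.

Answer: 9 16 25 44 53 62 89 109 129 145

Derivation:
Frame 1: OPEN (9+0=9). Cumulative: 9
Frame 2: OPEN (4+3=7). Cumulative: 16
Frame 3: OPEN (6+3=9). Cumulative: 25
Frame 4: STRIKE. 10 + next two rolls (1+8) = 19. Cumulative: 44
Frame 5: OPEN (1+8=9). Cumulative: 53
Frame 6: OPEN (5+4=9). Cumulative: 62
Frame 7: STRIKE. 10 + next two rolls (10+7) = 27. Cumulative: 89
Frame 8: STRIKE. 10 + next two rolls (7+3) = 20. Cumulative: 109
Frame 9: SPARE (7+3=10). 10 + next roll (10) = 20. Cumulative: 129
Frame 10: STRIKE. Sum of all frame-10 rolls (10+1+5) = 16. Cumulative: 145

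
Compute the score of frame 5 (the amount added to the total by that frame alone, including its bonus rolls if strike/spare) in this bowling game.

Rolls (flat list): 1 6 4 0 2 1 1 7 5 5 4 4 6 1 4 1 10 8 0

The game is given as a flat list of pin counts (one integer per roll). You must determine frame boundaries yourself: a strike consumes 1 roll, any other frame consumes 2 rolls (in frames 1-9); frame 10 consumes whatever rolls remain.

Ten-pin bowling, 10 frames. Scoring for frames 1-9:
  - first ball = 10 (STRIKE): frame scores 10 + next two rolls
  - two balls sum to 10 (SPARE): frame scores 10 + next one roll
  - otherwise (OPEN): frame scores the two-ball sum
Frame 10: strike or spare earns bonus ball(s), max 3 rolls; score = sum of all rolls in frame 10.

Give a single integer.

Frame 1: OPEN (1+6=7). Cumulative: 7
Frame 2: OPEN (4+0=4). Cumulative: 11
Frame 3: OPEN (2+1=3). Cumulative: 14
Frame 4: OPEN (1+7=8). Cumulative: 22
Frame 5: SPARE (5+5=10). 10 + next roll (4) = 14. Cumulative: 36
Frame 6: OPEN (4+4=8). Cumulative: 44
Frame 7: OPEN (6+1=7). Cumulative: 51

Answer: 14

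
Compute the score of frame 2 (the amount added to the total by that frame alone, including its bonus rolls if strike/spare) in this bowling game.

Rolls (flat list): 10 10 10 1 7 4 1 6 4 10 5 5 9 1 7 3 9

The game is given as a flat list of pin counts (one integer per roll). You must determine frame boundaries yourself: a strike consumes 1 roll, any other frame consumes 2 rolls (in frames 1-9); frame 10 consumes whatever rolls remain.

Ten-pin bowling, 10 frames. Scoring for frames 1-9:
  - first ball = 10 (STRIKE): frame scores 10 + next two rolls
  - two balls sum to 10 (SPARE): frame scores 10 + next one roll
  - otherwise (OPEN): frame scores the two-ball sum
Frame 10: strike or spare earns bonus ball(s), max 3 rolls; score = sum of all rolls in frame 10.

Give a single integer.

Answer: 21

Derivation:
Frame 1: STRIKE. 10 + next two rolls (10+10) = 30. Cumulative: 30
Frame 2: STRIKE. 10 + next two rolls (10+1) = 21. Cumulative: 51
Frame 3: STRIKE. 10 + next two rolls (1+7) = 18. Cumulative: 69
Frame 4: OPEN (1+7=8). Cumulative: 77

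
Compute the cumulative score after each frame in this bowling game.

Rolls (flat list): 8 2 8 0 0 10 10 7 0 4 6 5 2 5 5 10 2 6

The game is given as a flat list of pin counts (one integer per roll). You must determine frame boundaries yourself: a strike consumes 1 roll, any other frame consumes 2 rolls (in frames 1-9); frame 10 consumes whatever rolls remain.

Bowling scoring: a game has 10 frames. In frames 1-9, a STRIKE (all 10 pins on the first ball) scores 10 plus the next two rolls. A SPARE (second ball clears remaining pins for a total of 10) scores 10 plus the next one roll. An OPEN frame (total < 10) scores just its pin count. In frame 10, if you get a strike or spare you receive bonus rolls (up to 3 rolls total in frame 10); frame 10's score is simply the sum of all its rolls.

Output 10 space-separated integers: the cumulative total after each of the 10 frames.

Answer: 18 26 46 63 70 85 92 112 130 138

Derivation:
Frame 1: SPARE (8+2=10). 10 + next roll (8) = 18. Cumulative: 18
Frame 2: OPEN (8+0=8). Cumulative: 26
Frame 3: SPARE (0+10=10). 10 + next roll (10) = 20. Cumulative: 46
Frame 4: STRIKE. 10 + next two rolls (7+0) = 17. Cumulative: 63
Frame 5: OPEN (7+0=7). Cumulative: 70
Frame 6: SPARE (4+6=10). 10 + next roll (5) = 15. Cumulative: 85
Frame 7: OPEN (5+2=7). Cumulative: 92
Frame 8: SPARE (5+5=10). 10 + next roll (10) = 20. Cumulative: 112
Frame 9: STRIKE. 10 + next two rolls (2+6) = 18. Cumulative: 130
Frame 10: OPEN. Sum of all frame-10 rolls (2+6) = 8. Cumulative: 138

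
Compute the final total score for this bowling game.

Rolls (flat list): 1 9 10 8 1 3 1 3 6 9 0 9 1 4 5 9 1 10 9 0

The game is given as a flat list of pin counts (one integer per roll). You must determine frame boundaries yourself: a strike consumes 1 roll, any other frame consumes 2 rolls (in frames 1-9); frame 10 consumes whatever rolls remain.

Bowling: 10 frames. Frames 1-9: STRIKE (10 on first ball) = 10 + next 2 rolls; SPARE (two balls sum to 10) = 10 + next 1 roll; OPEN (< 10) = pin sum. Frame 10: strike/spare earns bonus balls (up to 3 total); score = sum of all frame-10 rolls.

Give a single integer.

Answer: 132

Derivation:
Frame 1: SPARE (1+9=10). 10 + next roll (10) = 20. Cumulative: 20
Frame 2: STRIKE. 10 + next two rolls (8+1) = 19. Cumulative: 39
Frame 3: OPEN (8+1=9). Cumulative: 48
Frame 4: OPEN (3+1=4). Cumulative: 52
Frame 5: OPEN (3+6=9). Cumulative: 61
Frame 6: OPEN (9+0=9). Cumulative: 70
Frame 7: SPARE (9+1=10). 10 + next roll (4) = 14. Cumulative: 84
Frame 8: OPEN (4+5=9). Cumulative: 93
Frame 9: SPARE (9+1=10). 10 + next roll (10) = 20. Cumulative: 113
Frame 10: STRIKE. Sum of all frame-10 rolls (10+9+0) = 19. Cumulative: 132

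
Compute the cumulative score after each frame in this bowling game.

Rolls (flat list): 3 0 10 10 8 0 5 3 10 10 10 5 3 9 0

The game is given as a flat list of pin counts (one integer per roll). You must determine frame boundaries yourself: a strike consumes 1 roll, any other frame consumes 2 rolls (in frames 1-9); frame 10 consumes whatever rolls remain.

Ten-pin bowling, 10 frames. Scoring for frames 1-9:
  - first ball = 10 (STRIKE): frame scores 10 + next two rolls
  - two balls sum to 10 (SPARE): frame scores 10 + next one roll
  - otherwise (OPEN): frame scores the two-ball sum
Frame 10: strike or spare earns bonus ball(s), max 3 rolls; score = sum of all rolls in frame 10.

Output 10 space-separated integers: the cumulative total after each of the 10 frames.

Answer: 3 31 49 57 65 95 120 138 146 155

Derivation:
Frame 1: OPEN (3+0=3). Cumulative: 3
Frame 2: STRIKE. 10 + next two rolls (10+8) = 28. Cumulative: 31
Frame 3: STRIKE. 10 + next two rolls (8+0) = 18. Cumulative: 49
Frame 4: OPEN (8+0=8). Cumulative: 57
Frame 5: OPEN (5+3=8). Cumulative: 65
Frame 6: STRIKE. 10 + next two rolls (10+10) = 30. Cumulative: 95
Frame 7: STRIKE. 10 + next two rolls (10+5) = 25. Cumulative: 120
Frame 8: STRIKE. 10 + next two rolls (5+3) = 18. Cumulative: 138
Frame 9: OPEN (5+3=8). Cumulative: 146
Frame 10: OPEN. Sum of all frame-10 rolls (9+0) = 9. Cumulative: 155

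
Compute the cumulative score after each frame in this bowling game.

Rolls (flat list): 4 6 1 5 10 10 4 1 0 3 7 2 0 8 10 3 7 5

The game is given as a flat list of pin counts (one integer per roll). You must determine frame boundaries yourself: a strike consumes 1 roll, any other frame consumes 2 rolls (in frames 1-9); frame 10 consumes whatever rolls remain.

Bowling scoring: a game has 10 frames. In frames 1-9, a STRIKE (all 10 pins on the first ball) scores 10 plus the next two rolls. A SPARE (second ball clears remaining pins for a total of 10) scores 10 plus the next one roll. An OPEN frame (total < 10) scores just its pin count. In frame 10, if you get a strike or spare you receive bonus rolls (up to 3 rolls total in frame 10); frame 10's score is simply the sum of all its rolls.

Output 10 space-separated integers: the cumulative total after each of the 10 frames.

Frame 1: SPARE (4+6=10). 10 + next roll (1) = 11. Cumulative: 11
Frame 2: OPEN (1+5=6). Cumulative: 17
Frame 3: STRIKE. 10 + next two rolls (10+4) = 24. Cumulative: 41
Frame 4: STRIKE. 10 + next two rolls (4+1) = 15. Cumulative: 56
Frame 5: OPEN (4+1=5). Cumulative: 61
Frame 6: OPEN (0+3=3). Cumulative: 64
Frame 7: OPEN (7+2=9). Cumulative: 73
Frame 8: OPEN (0+8=8). Cumulative: 81
Frame 9: STRIKE. 10 + next two rolls (3+7) = 20. Cumulative: 101
Frame 10: SPARE. Sum of all frame-10 rolls (3+7+5) = 15. Cumulative: 116

Answer: 11 17 41 56 61 64 73 81 101 116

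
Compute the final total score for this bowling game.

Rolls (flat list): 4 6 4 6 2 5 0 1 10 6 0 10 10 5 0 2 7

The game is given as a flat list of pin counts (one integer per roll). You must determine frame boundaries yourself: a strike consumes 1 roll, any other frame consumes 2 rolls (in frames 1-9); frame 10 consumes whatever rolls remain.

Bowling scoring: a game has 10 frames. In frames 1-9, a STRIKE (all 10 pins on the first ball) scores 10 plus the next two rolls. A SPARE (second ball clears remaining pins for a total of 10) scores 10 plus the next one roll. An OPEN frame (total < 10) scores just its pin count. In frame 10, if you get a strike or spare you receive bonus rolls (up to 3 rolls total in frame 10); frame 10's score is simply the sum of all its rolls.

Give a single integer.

Frame 1: SPARE (4+6=10). 10 + next roll (4) = 14. Cumulative: 14
Frame 2: SPARE (4+6=10). 10 + next roll (2) = 12. Cumulative: 26
Frame 3: OPEN (2+5=7). Cumulative: 33
Frame 4: OPEN (0+1=1). Cumulative: 34
Frame 5: STRIKE. 10 + next two rolls (6+0) = 16. Cumulative: 50
Frame 6: OPEN (6+0=6). Cumulative: 56
Frame 7: STRIKE. 10 + next two rolls (10+5) = 25. Cumulative: 81
Frame 8: STRIKE. 10 + next two rolls (5+0) = 15. Cumulative: 96
Frame 9: OPEN (5+0=5). Cumulative: 101
Frame 10: OPEN. Sum of all frame-10 rolls (2+7) = 9. Cumulative: 110

Answer: 110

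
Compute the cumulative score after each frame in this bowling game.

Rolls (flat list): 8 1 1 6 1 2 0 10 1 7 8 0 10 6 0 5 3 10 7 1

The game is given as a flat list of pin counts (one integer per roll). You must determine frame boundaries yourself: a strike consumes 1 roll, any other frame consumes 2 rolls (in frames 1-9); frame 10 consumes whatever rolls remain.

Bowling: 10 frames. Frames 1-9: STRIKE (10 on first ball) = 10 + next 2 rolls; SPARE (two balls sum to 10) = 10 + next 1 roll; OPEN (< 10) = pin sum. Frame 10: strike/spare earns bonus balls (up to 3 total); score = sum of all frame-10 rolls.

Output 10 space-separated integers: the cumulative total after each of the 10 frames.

Answer: 9 16 19 30 38 46 62 68 76 94

Derivation:
Frame 1: OPEN (8+1=9). Cumulative: 9
Frame 2: OPEN (1+6=7). Cumulative: 16
Frame 3: OPEN (1+2=3). Cumulative: 19
Frame 4: SPARE (0+10=10). 10 + next roll (1) = 11. Cumulative: 30
Frame 5: OPEN (1+7=8). Cumulative: 38
Frame 6: OPEN (8+0=8). Cumulative: 46
Frame 7: STRIKE. 10 + next two rolls (6+0) = 16. Cumulative: 62
Frame 8: OPEN (6+0=6). Cumulative: 68
Frame 9: OPEN (5+3=8). Cumulative: 76
Frame 10: STRIKE. Sum of all frame-10 rolls (10+7+1) = 18. Cumulative: 94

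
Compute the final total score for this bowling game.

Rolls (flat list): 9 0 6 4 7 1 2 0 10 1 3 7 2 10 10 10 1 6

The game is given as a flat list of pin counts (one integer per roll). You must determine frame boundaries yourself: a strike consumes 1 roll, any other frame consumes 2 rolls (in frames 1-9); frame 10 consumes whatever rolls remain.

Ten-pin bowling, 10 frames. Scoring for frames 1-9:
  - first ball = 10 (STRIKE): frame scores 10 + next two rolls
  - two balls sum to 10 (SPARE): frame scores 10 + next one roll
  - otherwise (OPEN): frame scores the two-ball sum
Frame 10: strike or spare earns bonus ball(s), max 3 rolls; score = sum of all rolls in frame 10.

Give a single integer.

Frame 1: OPEN (9+0=9). Cumulative: 9
Frame 2: SPARE (6+4=10). 10 + next roll (7) = 17. Cumulative: 26
Frame 3: OPEN (7+1=8). Cumulative: 34
Frame 4: OPEN (2+0=2). Cumulative: 36
Frame 5: STRIKE. 10 + next two rolls (1+3) = 14. Cumulative: 50
Frame 6: OPEN (1+3=4). Cumulative: 54
Frame 7: OPEN (7+2=9). Cumulative: 63
Frame 8: STRIKE. 10 + next two rolls (10+10) = 30. Cumulative: 93
Frame 9: STRIKE. 10 + next two rolls (10+1) = 21. Cumulative: 114
Frame 10: STRIKE. Sum of all frame-10 rolls (10+1+6) = 17. Cumulative: 131

Answer: 131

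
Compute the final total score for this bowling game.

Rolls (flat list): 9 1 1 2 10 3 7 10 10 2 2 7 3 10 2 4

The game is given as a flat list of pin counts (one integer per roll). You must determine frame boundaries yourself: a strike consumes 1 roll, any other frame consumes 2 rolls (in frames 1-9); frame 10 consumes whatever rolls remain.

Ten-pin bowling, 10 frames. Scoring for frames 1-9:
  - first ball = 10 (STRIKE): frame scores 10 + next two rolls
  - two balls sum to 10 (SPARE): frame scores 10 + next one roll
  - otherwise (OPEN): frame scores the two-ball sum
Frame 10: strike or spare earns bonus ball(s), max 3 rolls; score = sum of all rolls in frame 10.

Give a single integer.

Frame 1: SPARE (9+1=10). 10 + next roll (1) = 11. Cumulative: 11
Frame 2: OPEN (1+2=3). Cumulative: 14
Frame 3: STRIKE. 10 + next two rolls (3+7) = 20. Cumulative: 34
Frame 4: SPARE (3+7=10). 10 + next roll (10) = 20. Cumulative: 54
Frame 5: STRIKE. 10 + next two rolls (10+2) = 22. Cumulative: 76
Frame 6: STRIKE. 10 + next two rolls (2+2) = 14. Cumulative: 90
Frame 7: OPEN (2+2=4). Cumulative: 94
Frame 8: SPARE (7+3=10). 10 + next roll (10) = 20. Cumulative: 114
Frame 9: STRIKE. 10 + next two rolls (2+4) = 16. Cumulative: 130
Frame 10: OPEN. Sum of all frame-10 rolls (2+4) = 6. Cumulative: 136

Answer: 136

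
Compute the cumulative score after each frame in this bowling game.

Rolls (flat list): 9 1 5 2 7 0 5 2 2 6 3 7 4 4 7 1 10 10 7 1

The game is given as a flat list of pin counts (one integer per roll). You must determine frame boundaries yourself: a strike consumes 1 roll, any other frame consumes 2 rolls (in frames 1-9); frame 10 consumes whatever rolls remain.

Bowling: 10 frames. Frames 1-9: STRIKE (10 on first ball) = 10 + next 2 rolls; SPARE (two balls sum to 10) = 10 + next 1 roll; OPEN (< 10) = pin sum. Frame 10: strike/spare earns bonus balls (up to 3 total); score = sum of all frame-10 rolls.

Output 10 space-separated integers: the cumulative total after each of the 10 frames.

Answer: 15 22 29 36 44 58 66 74 101 119

Derivation:
Frame 1: SPARE (9+1=10). 10 + next roll (5) = 15. Cumulative: 15
Frame 2: OPEN (5+2=7). Cumulative: 22
Frame 3: OPEN (7+0=7). Cumulative: 29
Frame 4: OPEN (5+2=7). Cumulative: 36
Frame 5: OPEN (2+6=8). Cumulative: 44
Frame 6: SPARE (3+7=10). 10 + next roll (4) = 14. Cumulative: 58
Frame 7: OPEN (4+4=8). Cumulative: 66
Frame 8: OPEN (7+1=8). Cumulative: 74
Frame 9: STRIKE. 10 + next two rolls (10+7) = 27. Cumulative: 101
Frame 10: STRIKE. Sum of all frame-10 rolls (10+7+1) = 18. Cumulative: 119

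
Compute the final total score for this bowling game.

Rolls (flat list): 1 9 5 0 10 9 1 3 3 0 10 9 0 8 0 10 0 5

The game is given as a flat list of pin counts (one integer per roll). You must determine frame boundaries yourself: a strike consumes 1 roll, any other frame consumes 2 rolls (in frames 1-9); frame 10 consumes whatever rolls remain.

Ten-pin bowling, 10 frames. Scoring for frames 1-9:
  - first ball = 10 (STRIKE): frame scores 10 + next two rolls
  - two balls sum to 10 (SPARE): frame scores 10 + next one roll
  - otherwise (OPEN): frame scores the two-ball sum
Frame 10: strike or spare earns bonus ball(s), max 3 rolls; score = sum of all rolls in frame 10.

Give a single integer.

Answer: 115

Derivation:
Frame 1: SPARE (1+9=10). 10 + next roll (5) = 15. Cumulative: 15
Frame 2: OPEN (5+0=5). Cumulative: 20
Frame 3: STRIKE. 10 + next two rolls (9+1) = 20. Cumulative: 40
Frame 4: SPARE (9+1=10). 10 + next roll (3) = 13. Cumulative: 53
Frame 5: OPEN (3+3=6). Cumulative: 59
Frame 6: SPARE (0+10=10). 10 + next roll (9) = 19. Cumulative: 78
Frame 7: OPEN (9+0=9). Cumulative: 87
Frame 8: OPEN (8+0=8). Cumulative: 95
Frame 9: STRIKE. 10 + next two rolls (0+5) = 15. Cumulative: 110
Frame 10: OPEN. Sum of all frame-10 rolls (0+5) = 5. Cumulative: 115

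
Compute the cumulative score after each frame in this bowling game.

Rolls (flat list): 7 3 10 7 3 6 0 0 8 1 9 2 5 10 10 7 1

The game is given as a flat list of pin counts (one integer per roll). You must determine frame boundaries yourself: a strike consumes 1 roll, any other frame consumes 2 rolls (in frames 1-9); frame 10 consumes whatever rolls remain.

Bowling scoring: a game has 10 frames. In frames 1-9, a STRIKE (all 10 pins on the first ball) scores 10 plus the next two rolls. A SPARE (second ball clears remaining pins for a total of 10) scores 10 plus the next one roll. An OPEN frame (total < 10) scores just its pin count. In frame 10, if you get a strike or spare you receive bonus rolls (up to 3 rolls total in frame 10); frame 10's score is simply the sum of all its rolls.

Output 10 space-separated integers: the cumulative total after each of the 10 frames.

Frame 1: SPARE (7+3=10). 10 + next roll (10) = 20. Cumulative: 20
Frame 2: STRIKE. 10 + next two rolls (7+3) = 20. Cumulative: 40
Frame 3: SPARE (7+3=10). 10 + next roll (6) = 16. Cumulative: 56
Frame 4: OPEN (6+0=6). Cumulative: 62
Frame 5: OPEN (0+8=8). Cumulative: 70
Frame 6: SPARE (1+9=10). 10 + next roll (2) = 12. Cumulative: 82
Frame 7: OPEN (2+5=7). Cumulative: 89
Frame 8: STRIKE. 10 + next two rolls (10+7) = 27. Cumulative: 116
Frame 9: STRIKE. 10 + next two rolls (7+1) = 18. Cumulative: 134
Frame 10: OPEN. Sum of all frame-10 rolls (7+1) = 8. Cumulative: 142

Answer: 20 40 56 62 70 82 89 116 134 142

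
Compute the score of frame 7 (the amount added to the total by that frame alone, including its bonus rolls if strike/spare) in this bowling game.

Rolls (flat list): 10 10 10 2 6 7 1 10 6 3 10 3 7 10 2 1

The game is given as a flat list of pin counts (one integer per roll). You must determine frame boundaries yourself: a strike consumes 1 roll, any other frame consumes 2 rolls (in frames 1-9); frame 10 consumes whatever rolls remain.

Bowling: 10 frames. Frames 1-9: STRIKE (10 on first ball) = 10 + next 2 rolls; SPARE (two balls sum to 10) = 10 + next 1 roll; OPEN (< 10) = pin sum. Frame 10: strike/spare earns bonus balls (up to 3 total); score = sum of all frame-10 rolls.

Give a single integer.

Frame 1: STRIKE. 10 + next two rolls (10+10) = 30. Cumulative: 30
Frame 2: STRIKE. 10 + next two rolls (10+2) = 22. Cumulative: 52
Frame 3: STRIKE. 10 + next two rolls (2+6) = 18. Cumulative: 70
Frame 4: OPEN (2+6=8). Cumulative: 78
Frame 5: OPEN (7+1=8). Cumulative: 86
Frame 6: STRIKE. 10 + next two rolls (6+3) = 19. Cumulative: 105
Frame 7: OPEN (6+3=9). Cumulative: 114
Frame 8: STRIKE. 10 + next two rolls (3+7) = 20. Cumulative: 134
Frame 9: SPARE (3+7=10). 10 + next roll (10) = 20. Cumulative: 154

Answer: 9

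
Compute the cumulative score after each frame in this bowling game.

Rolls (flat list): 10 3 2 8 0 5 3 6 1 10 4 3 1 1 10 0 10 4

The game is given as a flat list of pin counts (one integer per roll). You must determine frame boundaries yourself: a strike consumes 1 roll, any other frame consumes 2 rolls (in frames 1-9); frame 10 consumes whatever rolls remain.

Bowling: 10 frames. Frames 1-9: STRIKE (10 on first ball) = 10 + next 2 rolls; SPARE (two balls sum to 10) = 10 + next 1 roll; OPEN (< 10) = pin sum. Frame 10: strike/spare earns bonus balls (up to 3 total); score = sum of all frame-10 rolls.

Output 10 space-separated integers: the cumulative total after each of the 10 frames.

Answer: 15 20 28 36 43 60 67 69 89 103

Derivation:
Frame 1: STRIKE. 10 + next two rolls (3+2) = 15. Cumulative: 15
Frame 2: OPEN (3+2=5). Cumulative: 20
Frame 3: OPEN (8+0=8). Cumulative: 28
Frame 4: OPEN (5+3=8). Cumulative: 36
Frame 5: OPEN (6+1=7). Cumulative: 43
Frame 6: STRIKE. 10 + next two rolls (4+3) = 17. Cumulative: 60
Frame 7: OPEN (4+3=7). Cumulative: 67
Frame 8: OPEN (1+1=2). Cumulative: 69
Frame 9: STRIKE. 10 + next two rolls (0+10) = 20. Cumulative: 89
Frame 10: SPARE. Sum of all frame-10 rolls (0+10+4) = 14. Cumulative: 103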